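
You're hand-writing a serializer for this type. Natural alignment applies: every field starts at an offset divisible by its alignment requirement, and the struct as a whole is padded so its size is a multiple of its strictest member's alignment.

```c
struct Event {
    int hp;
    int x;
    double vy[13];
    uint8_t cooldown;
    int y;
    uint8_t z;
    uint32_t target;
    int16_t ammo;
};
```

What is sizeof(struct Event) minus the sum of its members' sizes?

12

hp at 0 (size 4, align 4) → ends 4
x at 4 (size 4, align 4) → ends 8
vy at 8 (size 104, align 8) → ends 112
cooldown at 112 (size 1, align 1) → ends 113
pad 3 to align 4 for y
y at 116 (size 4, align 4) → ends 120
z at 120 (size 1, align 1) → ends 121
pad 3 to align 4 for target
target at 124 (size 4, align 4) → ends 128
ammo at 128 (size 2, align 2) → ends 130
tail pad 6 to reach multiple of 8
total 136 bytes, alignment 8
data bytes 124, size 136 → padding 12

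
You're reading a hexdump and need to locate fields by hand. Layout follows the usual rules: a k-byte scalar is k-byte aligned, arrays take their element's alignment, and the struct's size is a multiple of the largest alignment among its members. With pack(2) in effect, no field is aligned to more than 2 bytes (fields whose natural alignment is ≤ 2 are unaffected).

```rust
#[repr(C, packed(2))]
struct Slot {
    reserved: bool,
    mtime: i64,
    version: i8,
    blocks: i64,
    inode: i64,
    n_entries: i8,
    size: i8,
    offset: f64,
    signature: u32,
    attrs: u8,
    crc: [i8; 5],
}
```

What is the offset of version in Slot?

10

0..1  reserved  (1B, 1-aligned)
1..2  -- padding (1B)
2..10  mtime  (8B, 2-aligned)
10..11  version  (1B, 1-aligned)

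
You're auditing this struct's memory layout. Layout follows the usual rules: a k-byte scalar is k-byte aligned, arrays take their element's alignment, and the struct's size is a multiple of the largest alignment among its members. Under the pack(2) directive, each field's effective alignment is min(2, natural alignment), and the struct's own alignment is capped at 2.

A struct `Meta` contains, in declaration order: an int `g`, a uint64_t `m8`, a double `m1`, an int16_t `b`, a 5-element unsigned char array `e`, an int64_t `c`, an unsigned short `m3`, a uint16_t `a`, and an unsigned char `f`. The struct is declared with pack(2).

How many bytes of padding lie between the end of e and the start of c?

g at 0 (size 4, align 2) → ends 4
m8 at 4 (size 8, align 2) → ends 12
m1 at 12 (size 8, align 2) → ends 20
b at 20 (size 2, align 2) → ends 22
e at 22 (size 5, align 1) → ends 27
pad 1 to align 2 for c
c at 28 (size 8, align 2) → ends 36

1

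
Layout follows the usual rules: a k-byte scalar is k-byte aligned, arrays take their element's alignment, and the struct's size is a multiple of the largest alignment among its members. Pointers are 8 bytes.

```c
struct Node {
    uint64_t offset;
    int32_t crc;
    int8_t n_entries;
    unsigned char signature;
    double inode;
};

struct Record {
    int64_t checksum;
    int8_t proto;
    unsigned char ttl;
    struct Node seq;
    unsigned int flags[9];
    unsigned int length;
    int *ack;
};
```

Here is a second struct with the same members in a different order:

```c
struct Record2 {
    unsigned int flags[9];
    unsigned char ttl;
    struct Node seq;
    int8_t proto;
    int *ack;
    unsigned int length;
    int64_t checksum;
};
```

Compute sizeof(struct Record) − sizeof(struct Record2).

-8

Node: offset at 0 (size 8, align 8) → ends 8; crc at 8 (size 4, align 4) → ends 12; n_entries at 12 (size 1, align 1) → ends 13; signature at 13 (size 1, align 1) → ends 14; pad 2 to align 8 for inode; inode at 16 (size 8, align 8) → ends 24; total 24 bytes, alignment 8
checksum at 0 (size 8, align 8) → ends 8
proto at 8 (size 1, align 1) → ends 9
ttl at 9 (size 1, align 1) → ends 10
pad 6 to align 8 for seq
seq at 16 (size 24, align 8) → ends 40
flags at 40 (size 36, align 4) → ends 76
length at 76 (size 4, align 4) → ends 80
ack at 80 (size 8, align 8) → ends 88
total 88 bytes, alignment 8
— Record2 —
flags at 0 (size 36, align 4) → ends 36
ttl at 36 (size 1, align 1) → ends 37
pad 3 to align 8 for seq
seq at 40 (size 24, align 8) → ends 64
proto at 64 (size 1, align 1) → ends 65
pad 7 to align 8 for ack
ack at 72 (size 8, align 8) → ends 80
length at 80 (size 4, align 4) → ends 84
pad 4 to align 8 for checksum
checksum at 88 (size 8, align 8) → ends 96
total 96 bytes, alignment 8
88 − 96 = -8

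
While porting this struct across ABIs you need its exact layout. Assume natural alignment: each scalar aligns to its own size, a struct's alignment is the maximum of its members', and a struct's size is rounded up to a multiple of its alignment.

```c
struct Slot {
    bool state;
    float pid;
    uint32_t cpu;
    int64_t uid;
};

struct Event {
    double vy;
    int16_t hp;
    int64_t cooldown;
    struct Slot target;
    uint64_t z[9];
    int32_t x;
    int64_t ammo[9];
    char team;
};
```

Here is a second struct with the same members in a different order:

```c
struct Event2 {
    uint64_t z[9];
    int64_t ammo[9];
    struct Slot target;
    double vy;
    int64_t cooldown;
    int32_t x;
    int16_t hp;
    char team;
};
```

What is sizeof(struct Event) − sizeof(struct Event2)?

Slot: 0..1  state  (1B, 1-aligned); 1..4  -- padding (3B); 4..8  pid  (4B, 4-aligned); 8..12  cpu  (4B, 4-aligned); 12..16  -- padding (4B); 16..24  uid  (8B, 8-aligned); sizeof = 24, alignof = 8
0..8  vy  (8B, 8-aligned)
8..10  hp  (2B, 2-aligned)
10..16  -- padding (6B)
16..24  cooldown  (8B, 8-aligned)
24..48  target  (24B, 8-aligned)
48..120  z  (72B, 8-aligned)
120..124  x  (4B, 4-aligned)
124..128  -- padding (4B)
128..200  ammo  (72B, 8-aligned)
200..201  team  (1B, 1-aligned)
201..208  -- tail padding (7B)
sizeof = 208, alignof = 8
— Event2 —
0..72  z  (72B, 8-aligned)
72..144  ammo  (72B, 8-aligned)
144..168  target  (24B, 8-aligned)
168..176  vy  (8B, 8-aligned)
176..184  cooldown  (8B, 8-aligned)
184..188  x  (4B, 4-aligned)
188..190  hp  (2B, 2-aligned)
190..191  team  (1B, 1-aligned)
191..192  -- tail padding (1B)
sizeof = 192, alignof = 8
208 − 192 = 16

16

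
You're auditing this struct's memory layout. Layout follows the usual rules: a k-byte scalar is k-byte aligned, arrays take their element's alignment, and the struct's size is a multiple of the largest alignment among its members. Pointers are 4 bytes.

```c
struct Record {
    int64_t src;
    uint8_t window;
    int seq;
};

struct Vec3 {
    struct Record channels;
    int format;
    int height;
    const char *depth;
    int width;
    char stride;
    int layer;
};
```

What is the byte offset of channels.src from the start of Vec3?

0

Record: src at 0 (size 8, align 8) → ends 8; window at 8 (size 1, align 1) → ends 9; pad 3 to align 4 for seq; seq at 12 (size 4, align 4) → ends 16; total 16 bytes, alignment 8
channels at 0 (size 16, align 8) → ends 16
within Record: src at 0
0 + 0 = 0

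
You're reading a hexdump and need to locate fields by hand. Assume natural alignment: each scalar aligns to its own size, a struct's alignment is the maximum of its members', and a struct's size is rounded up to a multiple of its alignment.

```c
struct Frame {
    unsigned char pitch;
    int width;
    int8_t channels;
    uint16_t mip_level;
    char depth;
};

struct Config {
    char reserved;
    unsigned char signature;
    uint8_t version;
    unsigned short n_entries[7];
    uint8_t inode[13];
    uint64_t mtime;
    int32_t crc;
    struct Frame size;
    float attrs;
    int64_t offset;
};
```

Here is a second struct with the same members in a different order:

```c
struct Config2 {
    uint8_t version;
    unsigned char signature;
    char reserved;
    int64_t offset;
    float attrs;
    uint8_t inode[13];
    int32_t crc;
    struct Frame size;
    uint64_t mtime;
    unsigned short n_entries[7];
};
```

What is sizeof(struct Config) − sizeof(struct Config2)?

Frame: @0: pitch [1B, align 1] → 1; +3 pad (align 4); @4: width [4B, align 4] → 8; @8: channels [1B, align 1] → 9; +1 pad (align 2); @10: mip_level [2B, align 2] → 12; @12: depth [1B, align 1] → 13; +3 tail pad (align 4); size 16, align 4
@0: reserved [1B, align 1] → 1
@1: signature [1B, align 1] → 2
@2: version [1B, align 1] → 3
+1 pad (align 2)
@4: n_entries [14B, align 2] → 18
@18: inode [13B, align 1] → 31
+1 pad (align 8)
@32: mtime [8B, align 8] → 40
@40: crc [4B, align 4] → 44
@44: size [16B, align 4] → 60
@60: attrs [4B, align 4] → 64
@64: offset [8B, align 8] → 72
size 72, align 8
— Config2 —
@0: version [1B, align 1] → 1
@1: signature [1B, align 1] → 2
@2: reserved [1B, align 1] → 3
+5 pad (align 8)
@8: offset [8B, align 8] → 16
@16: attrs [4B, align 4] → 20
@20: inode [13B, align 1] → 33
+3 pad (align 4)
@36: crc [4B, align 4] → 40
@40: size [16B, align 4] → 56
@56: mtime [8B, align 8] → 64
@64: n_entries [14B, align 2] → 78
+2 tail pad (align 8)
size 80, align 8
72 − 80 = -8

-8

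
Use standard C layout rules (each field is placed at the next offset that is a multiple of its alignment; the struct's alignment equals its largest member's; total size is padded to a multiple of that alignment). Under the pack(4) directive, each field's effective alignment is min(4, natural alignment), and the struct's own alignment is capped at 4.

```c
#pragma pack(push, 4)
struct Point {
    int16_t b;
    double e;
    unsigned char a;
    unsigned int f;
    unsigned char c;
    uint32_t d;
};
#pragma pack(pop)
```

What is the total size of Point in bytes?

28 bytes

0..2  b  (2B, 2-aligned)
2..4  -- padding (2B)
4..12  e  (8B, 4-aligned)
12..13  a  (1B, 1-aligned)
13..16  -- padding (3B)
16..20  f  (4B, 4-aligned)
20..21  c  (1B, 1-aligned)
21..24  -- padding (3B)
24..28  d  (4B, 4-aligned)
sizeof = 28, alignof = 4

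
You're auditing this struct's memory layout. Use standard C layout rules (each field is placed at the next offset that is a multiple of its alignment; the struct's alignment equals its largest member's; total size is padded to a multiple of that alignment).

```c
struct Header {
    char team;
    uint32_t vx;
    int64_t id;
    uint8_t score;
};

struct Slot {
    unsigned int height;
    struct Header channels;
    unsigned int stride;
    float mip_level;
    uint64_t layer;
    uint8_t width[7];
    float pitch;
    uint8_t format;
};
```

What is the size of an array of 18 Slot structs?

1152

Header: team at 0 (size 1, align 1) → ends 1; pad 3 to align 4 for vx; vx at 4 (size 4, align 4) → ends 8; id at 8 (size 8, align 8) → ends 16; score at 16 (size 1, align 1) → ends 17; tail pad 7 to reach multiple of 8; total 24 bytes, alignment 8
height at 0 (size 4, align 4) → ends 4
pad 4 to align 8 for channels
channels at 8 (size 24, align 8) → ends 32
stride at 32 (size 4, align 4) → ends 36
mip_level at 36 (size 4, align 4) → ends 40
layer at 40 (size 8, align 8) → ends 48
width at 48 (size 7, align 1) → ends 55
pad 1 to align 4 for pitch
pitch at 56 (size 4, align 4) → ends 60
format at 60 (size 1, align 1) → ends 61
tail pad 3 to reach multiple of 8
total 64 bytes, alignment 8
array of 18: 18 × 64 = 1152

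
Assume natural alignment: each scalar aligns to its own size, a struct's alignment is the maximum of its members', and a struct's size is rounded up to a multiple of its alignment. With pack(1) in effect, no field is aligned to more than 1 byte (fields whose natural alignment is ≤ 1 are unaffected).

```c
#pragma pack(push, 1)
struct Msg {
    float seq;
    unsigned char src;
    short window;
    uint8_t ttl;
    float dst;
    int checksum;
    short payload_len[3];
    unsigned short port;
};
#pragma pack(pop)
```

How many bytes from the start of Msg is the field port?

22

0..4  seq  (4B, 1-aligned)
4..5  src  (1B, 1-aligned)
5..7  window  (2B, 1-aligned)
7..8  ttl  (1B, 1-aligned)
8..12  dst  (4B, 1-aligned)
12..16  checksum  (4B, 1-aligned)
16..22  payload_len  (6B, 1-aligned)
22..24  port  (2B, 1-aligned)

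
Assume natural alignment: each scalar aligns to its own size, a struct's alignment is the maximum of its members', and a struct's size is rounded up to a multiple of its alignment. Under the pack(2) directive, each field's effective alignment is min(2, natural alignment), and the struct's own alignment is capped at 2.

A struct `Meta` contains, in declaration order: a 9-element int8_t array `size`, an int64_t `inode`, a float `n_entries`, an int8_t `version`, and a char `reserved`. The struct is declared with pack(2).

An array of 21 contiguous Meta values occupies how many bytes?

504

@0: size [9B, align 1] → 9
+1 pad (align 2)
@10: inode [8B, align 2] → 18
@18: n_entries [4B, align 2] → 22
@22: version [1B, align 1] → 23
@23: reserved [1B, align 1] → 24
size 24, align 2
array of 21: 21 × 24 = 504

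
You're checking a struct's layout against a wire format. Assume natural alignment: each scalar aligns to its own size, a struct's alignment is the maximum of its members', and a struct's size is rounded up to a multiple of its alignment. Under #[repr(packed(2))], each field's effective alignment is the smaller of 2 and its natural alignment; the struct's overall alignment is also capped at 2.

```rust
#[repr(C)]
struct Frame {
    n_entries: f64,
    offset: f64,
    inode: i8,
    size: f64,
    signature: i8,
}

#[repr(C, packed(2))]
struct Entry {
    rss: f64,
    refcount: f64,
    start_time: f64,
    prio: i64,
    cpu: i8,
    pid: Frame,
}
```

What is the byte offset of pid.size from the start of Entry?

58

Frame: n_entries at 0 (size 8, align 8) → ends 8; offset at 8 (size 8, align 8) → ends 16; inode at 16 (size 1, align 1) → ends 17; pad 7 to align 8 for size; size at 24 (size 8, align 8) → ends 32; signature at 32 (size 1, align 1) → ends 33; tail pad 7 to reach multiple of 8; total 40 bytes, alignment 8
rss at 0 (size 8, align 2) → ends 8
refcount at 8 (size 8, align 2) → ends 16
start_time at 16 (size 8, align 2) → ends 24
prio at 24 (size 8, align 2) → ends 32
cpu at 32 (size 1, align 1) → ends 33
pad 1 to align 2 for pid
pid at 34 (size 40, align 2) → ends 74
within Frame: size at 24
34 + 24 = 58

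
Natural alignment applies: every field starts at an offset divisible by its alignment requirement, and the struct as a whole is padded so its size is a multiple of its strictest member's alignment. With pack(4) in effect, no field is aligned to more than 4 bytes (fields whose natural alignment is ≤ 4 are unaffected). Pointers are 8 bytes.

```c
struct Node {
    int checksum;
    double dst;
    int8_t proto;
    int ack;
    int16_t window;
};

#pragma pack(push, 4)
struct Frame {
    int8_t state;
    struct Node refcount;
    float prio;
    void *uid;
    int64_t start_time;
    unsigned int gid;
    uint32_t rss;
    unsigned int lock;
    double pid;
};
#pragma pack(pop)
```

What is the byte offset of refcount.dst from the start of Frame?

12

Node: 0..4  checksum  (4B, 4-aligned); 4..8  -- padding (4B); 8..16  dst  (8B, 8-aligned); 16..17  proto  (1B, 1-aligned); 17..20  -- padding (3B); 20..24  ack  (4B, 4-aligned); 24..26  window  (2B, 2-aligned); 26..32  -- tail padding (6B); sizeof = 32, alignof = 8
0..1  state  (1B, 1-aligned)
1..4  -- padding (3B)
4..36  refcount  (32B, 4-aligned)
within Node: dst at 8
4 + 8 = 12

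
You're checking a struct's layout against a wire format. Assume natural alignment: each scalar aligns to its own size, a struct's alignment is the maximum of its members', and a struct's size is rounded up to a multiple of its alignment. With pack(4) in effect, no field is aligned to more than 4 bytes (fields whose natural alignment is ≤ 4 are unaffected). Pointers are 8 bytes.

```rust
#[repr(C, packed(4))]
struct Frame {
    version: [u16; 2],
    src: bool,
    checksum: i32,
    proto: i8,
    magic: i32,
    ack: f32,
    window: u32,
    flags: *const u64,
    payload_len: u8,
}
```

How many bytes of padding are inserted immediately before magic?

0..4  version  (4B, 2-aligned)
4..5  src  (1B, 1-aligned)
5..8  -- padding (3B)
8..12  checksum  (4B, 4-aligned)
12..13  proto  (1B, 1-aligned)
13..16  -- padding (3B)
16..20  magic  (4B, 4-aligned)

3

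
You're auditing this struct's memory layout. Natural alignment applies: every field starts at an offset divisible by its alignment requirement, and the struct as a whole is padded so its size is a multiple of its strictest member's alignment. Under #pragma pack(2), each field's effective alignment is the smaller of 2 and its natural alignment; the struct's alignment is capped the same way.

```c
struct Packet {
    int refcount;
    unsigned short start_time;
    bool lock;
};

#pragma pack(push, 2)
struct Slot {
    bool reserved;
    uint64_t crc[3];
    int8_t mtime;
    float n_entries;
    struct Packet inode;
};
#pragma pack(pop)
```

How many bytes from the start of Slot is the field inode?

32

Packet: @0: refcount [4B, align 4] → 4; @4: start_time [2B, align 2] → 6; @6: lock [1B, align 1] → 7; +1 tail pad (align 4); size 8, align 4
@0: reserved [1B, align 1] → 1
+1 pad (align 2)
@2: crc [24B, align 2] → 26
@26: mtime [1B, align 1] → 27
+1 pad (align 2)
@28: n_entries [4B, align 2] → 32
@32: inode [8B, align 2] → 40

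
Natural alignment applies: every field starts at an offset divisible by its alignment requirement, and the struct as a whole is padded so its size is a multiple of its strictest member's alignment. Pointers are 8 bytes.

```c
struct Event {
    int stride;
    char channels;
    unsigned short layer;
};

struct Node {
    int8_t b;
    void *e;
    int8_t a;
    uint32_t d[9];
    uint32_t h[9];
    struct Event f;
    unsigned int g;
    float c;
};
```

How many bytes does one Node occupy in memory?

112

Event: @0: stride [4B, align 4] → 4; @4: channels [1B, align 1] → 5; +1 pad (align 2); @6: layer [2B, align 2] → 8; size 8, align 4
@0: b [1B, align 1] → 1
+7 pad (align 8)
@8: e [8B, align 8] → 16
@16: a [1B, align 1] → 17
+3 pad (align 4)
@20: d [36B, align 4] → 56
@56: h [36B, align 4] → 92
@92: f [8B, align 4] → 100
@100: g [4B, align 4] → 104
@104: c [4B, align 4] → 108
+4 tail pad (align 8)
size 112, align 8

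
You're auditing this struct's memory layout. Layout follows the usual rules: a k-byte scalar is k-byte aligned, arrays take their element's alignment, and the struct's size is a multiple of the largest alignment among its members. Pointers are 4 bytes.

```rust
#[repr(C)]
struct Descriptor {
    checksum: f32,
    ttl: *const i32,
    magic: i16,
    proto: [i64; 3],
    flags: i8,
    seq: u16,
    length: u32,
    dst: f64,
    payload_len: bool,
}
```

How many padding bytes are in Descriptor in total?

0..4  checksum  (4B, 4-aligned)
4..8  ttl  (4B, 4-aligned)
8..10  magic  (2B, 2-aligned)
10..16  -- padding (6B)
16..40  proto  (24B, 8-aligned)
40..41  flags  (1B, 1-aligned)
41..42  -- padding (1B)
42..44  seq  (2B, 2-aligned)
44..48  length  (4B, 4-aligned)
48..56  dst  (8B, 8-aligned)
56..57  payload_len  (1B, 1-aligned)
57..64  -- tail padding (7B)
sizeof = 64, alignof = 8
data bytes 50, size 64 → padding 14

14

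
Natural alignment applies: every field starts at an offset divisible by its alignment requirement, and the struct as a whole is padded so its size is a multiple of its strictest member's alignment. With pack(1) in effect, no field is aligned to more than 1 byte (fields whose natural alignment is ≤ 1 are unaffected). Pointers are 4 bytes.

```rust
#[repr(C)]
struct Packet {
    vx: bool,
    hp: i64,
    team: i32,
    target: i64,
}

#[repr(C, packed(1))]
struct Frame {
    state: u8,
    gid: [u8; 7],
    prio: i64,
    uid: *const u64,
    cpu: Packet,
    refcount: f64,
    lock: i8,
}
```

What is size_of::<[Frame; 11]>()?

671

Packet: 0..1  vx  (1B, 1-aligned); 1..8  -- padding (7B); 8..16  hp  (8B, 8-aligned); 16..20  team  (4B, 4-aligned); 20..24  -- padding (4B); 24..32  target  (8B, 8-aligned); sizeof = 32, alignof = 8
0..1  state  (1B, 1-aligned)
1..8  gid  (7B, 1-aligned)
8..16  prio  (8B, 1-aligned)
16..20  uid  (4B, 1-aligned)
20..52  cpu  (32B, 1-aligned)
52..60  refcount  (8B, 1-aligned)
60..61  lock  (1B, 1-aligned)
sizeof = 61, alignof = 1
array of 11: 11 × 61 = 671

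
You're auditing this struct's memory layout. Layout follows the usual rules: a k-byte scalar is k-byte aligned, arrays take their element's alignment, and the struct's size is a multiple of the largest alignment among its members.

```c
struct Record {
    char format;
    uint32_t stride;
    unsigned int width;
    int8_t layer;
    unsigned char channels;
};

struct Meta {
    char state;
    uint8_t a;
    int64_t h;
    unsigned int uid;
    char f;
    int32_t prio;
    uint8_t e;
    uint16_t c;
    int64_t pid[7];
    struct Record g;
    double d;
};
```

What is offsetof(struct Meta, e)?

28

Record: 0..1  format  (1B, 1-aligned); 1..4  -- padding (3B); 4..8  stride  (4B, 4-aligned); 8..12  width  (4B, 4-aligned); 12..13  layer  (1B, 1-aligned); 13..14  channels  (1B, 1-aligned); 14..16  -- tail padding (2B); sizeof = 16, alignof = 4
0..1  state  (1B, 1-aligned)
1..2  a  (1B, 1-aligned)
2..8  -- padding (6B)
8..16  h  (8B, 8-aligned)
16..20  uid  (4B, 4-aligned)
20..21  f  (1B, 1-aligned)
21..24  -- padding (3B)
24..28  prio  (4B, 4-aligned)
28..29  e  (1B, 1-aligned)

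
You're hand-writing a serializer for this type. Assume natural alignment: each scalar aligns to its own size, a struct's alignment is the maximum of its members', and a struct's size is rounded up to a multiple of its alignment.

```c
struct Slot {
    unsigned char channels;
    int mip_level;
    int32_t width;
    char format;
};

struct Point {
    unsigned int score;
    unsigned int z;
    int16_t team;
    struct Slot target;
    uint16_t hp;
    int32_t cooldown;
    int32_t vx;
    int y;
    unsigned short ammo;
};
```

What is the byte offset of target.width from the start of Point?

Slot: @0: channels [1B, align 1] → 1; +3 pad (align 4); @4: mip_level [4B, align 4] → 8; @8: width [4B, align 4] → 12; @12: format [1B, align 1] → 13; +3 tail pad (align 4); size 16, align 4
@0: score [4B, align 4] → 4
@4: z [4B, align 4] → 8
@8: team [2B, align 2] → 10
+2 pad (align 4)
@12: target [16B, align 4] → 28
within Slot: width at 8
12 + 8 = 20

20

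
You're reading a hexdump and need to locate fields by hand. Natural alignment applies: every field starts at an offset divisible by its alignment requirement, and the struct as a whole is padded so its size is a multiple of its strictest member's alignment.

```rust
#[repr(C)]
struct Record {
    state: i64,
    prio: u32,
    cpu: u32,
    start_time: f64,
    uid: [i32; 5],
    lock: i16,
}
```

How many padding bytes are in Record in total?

2

state at 0 (size 8, align 8) → ends 8
prio at 8 (size 4, align 4) → ends 12
cpu at 12 (size 4, align 4) → ends 16
start_time at 16 (size 8, align 8) → ends 24
uid at 24 (size 20, align 4) → ends 44
lock at 44 (size 2, align 2) → ends 46
tail pad 2 to reach multiple of 8
total 48 bytes, alignment 8
data bytes 46, size 48 → padding 2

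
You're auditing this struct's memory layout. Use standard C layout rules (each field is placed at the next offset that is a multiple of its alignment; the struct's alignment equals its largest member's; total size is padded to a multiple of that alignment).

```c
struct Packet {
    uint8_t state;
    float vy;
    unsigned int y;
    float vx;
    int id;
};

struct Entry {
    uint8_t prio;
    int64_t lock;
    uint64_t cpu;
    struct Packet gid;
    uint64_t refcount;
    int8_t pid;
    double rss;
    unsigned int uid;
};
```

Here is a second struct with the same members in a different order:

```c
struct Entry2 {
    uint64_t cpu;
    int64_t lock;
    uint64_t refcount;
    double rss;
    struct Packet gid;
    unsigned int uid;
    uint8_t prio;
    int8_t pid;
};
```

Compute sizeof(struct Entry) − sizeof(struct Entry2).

Packet: @0: state [1B, align 1] → 1; +3 pad (align 4); @4: vy [4B, align 4] → 8; @8: y [4B, align 4] → 12; @12: vx [4B, align 4] → 16; @16: id [4B, align 4] → 20; size 20, align 4
@0: prio [1B, align 1] → 1
+7 pad (align 8)
@8: lock [8B, align 8] → 16
@16: cpu [8B, align 8] → 24
@24: gid [20B, align 4] → 44
+4 pad (align 8)
@48: refcount [8B, align 8] → 56
@56: pid [1B, align 1] → 57
+7 pad (align 8)
@64: rss [8B, align 8] → 72
@72: uid [4B, align 4] → 76
+4 tail pad (align 8)
size 80, align 8
— Entry2 —
@0: cpu [8B, align 8] → 8
@8: lock [8B, align 8] → 16
@16: refcount [8B, align 8] → 24
@24: rss [8B, align 8] → 32
@32: gid [20B, align 4] → 52
@52: uid [4B, align 4] → 56
@56: prio [1B, align 1] → 57
@57: pid [1B, align 1] → 58
+6 tail pad (align 8)
size 64, align 8
80 − 64 = 16

16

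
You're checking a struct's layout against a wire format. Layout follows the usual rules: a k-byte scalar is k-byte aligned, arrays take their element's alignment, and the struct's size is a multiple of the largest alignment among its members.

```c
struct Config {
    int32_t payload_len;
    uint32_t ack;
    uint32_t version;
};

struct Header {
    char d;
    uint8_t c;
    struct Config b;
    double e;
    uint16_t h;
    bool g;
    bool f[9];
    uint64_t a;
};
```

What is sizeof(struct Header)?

48

Config: payload_len at 0 (size 4, align 4) → ends 4; ack at 4 (size 4, align 4) → ends 8; version at 8 (size 4, align 4) → ends 12; total 12 bytes, alignment 4
d at 0 (size 1, align 1) → ends 1
c at 1 (size 1, align 1) → ends 2
pad 2 to align 4 for b
b at 4 (size 12, align 4) → ends 16
e at 16 (size 8, align 8) → ends 24
h at 24 (size 2, align 2) → ends 26
g at 26 (size 1, align 1) → ends 27
f at 27 (size 9, align 1) → ends 36
pad 4 to align 8 for a
a at 40 (size 8, align 8) → ends 48
total 48 bytes, alignment 8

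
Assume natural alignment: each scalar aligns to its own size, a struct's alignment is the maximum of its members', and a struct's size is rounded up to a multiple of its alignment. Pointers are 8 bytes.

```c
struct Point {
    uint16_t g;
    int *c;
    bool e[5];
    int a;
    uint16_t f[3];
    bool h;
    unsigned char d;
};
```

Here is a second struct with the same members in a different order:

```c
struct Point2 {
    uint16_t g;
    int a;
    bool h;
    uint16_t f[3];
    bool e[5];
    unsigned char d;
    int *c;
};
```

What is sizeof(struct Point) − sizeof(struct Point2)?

8

@0: g [2B, align 2] → 2
+6 pad (align 8)
@8: c [8B, align 8] → 16
@16: e [5B, align 1] → 21
+3 pad (align 4)
@24: a [4B, align 4] → 28
@28: f [6B, align 2] → 34
@34: h [1B, align 1] → 35
@35: d [1B, align 1] → 36
+4 tail pad (align 8)
size 40, align 8
— Point2 —
@0: g [2B, align 2] → 2
+2 pad (align 4)
@4: a [4B, align 4] → 8
@8: h [1B, align 1] → 9
+1 pad (align 2)
@10: f [6B, align 2] → 16
@16: e [5B, align 1] → 21
@21: d [1B, align 1] → 22
+2 pad (align 8)
@24: c [8B, align 8] → 32
size 32, align 8
40 − 32 = 8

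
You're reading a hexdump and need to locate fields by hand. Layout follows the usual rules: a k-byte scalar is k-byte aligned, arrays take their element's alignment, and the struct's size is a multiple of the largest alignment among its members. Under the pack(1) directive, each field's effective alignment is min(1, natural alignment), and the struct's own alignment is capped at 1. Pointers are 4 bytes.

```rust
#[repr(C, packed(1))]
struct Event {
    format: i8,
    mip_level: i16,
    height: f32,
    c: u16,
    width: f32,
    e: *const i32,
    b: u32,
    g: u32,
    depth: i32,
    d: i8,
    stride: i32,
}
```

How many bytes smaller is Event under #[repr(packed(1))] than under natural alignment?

natural layout:
  format at 0 (size 1, align 1) → ends 1
  pad 1 to align 2 for mip_level
  mip_level at 2 (size 2, align 2) → ends 4
  height at 4 (size 4, align 4) → ends 8
  c at 8 (size 2, align 2) → ends 10
  pad 2 to align 4 for width
  width at 12 (size 4, align 4) → ends 16
  e at 16 (size 4, align 4) → ends 20
  b at 20 (size 4, align 4) → ends 24
  g at 24 (size 4, align 4) → ends 28
  depth at 28 (size 4, align 4) → ends 32
  d at 32 (size 1, align 1) → ends 33
  pad 3 to align 4 for stride
  stride at 36 (size 4, align 4) → ends 40
  total 40 bytes, alignment 4
packed(1) layout:
  format at 0 (size 1, align 1) → ends 1
  mip_level at 1 (size 2, align 1) → ends 3
  height at 3 (size 4, align 1) → ends 7
  c at 7 (size 2, align 1) → ends 9
  width at 9 (size 4, align 1) → ends 13
  e at 13 (size 4, align 1) → ends 17
  b at 17 (size 4, align 1) → ends 21
  g at 21 (size 4, align 1) → ends 25
  depth at 25 (size 4, align 1) → ends 29
  d at 29 (size 1, align 1) → ends 30
  stride at 30 (size 4, align 1) → ends 34
  total 34 bytes, alignment 1
40 − 34 = 6

6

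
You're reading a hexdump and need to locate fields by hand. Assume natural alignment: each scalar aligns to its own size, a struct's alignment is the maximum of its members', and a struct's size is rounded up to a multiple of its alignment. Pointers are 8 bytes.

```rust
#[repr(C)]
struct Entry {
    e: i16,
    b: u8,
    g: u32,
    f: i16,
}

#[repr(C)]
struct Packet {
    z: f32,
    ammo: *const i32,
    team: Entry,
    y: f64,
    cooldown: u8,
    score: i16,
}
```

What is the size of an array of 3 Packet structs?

Entry: @0: e [2B, align 2] → 2; @2: b [1B, align 1] → 3; +1 pad (align 4); @4: g [4B, align 4] → 8; @8: f [2B, align 2] → 10; +2 tail pad (align 4); size 12, align 4
@0: z [4B, align 4] → 4
+4 pad (align 8)
@8: ammo [8B, align 8] → 16
@16: team [12B, align 4] → 28
+4 pad (align 8)
@32: y [8B, align 8] → 40
@40: cooldown [1B, align 1] → 41
+1 pad (align 2)
@42: score [2B, align 2] → 44
+4 tail pad (align 8)
size 48, align 8
array of 3: 3 × 48 = 144

144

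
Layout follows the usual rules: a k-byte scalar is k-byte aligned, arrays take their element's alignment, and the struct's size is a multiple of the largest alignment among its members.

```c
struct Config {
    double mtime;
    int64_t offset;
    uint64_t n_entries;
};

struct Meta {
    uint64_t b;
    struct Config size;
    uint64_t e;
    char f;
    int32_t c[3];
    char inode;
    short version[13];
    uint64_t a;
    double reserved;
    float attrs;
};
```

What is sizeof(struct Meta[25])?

Config: mtime at 0 (size 8, align 8) → ends 8; offset at 8 (size 8, align 8) → ends 16; n_entries at 16 (size 8, align 8) → ends 24; total 24 bytes, alignment 8
b at 0 (size 8, align 8) → ends 8
size at 8 (size 24, align 8) → ends 32
e at 32 (size 8, align 8) → ends 40
f at 40 (size 1, align 1) → ends 41
pad 3 to align 4 for c
c at 44 (size 12, align 4) → ends 56
inode at 56 (size 1, align 1) → ends 57
pad 1 to align 2 for version
version at 58 (size 26, align 2) → ends 84
pad 4 to align 8 for a
a at 88 (size 8, align 8) → ends 96
reserved at 96 (size 8, align 8) → ends 104
attrs at 104 (size 4, align 4) → ends 108
tail pad 4 to reach multiple of 8
total 112 bytes, alignment 8
array of 25: 25 × 112 = 2800

2800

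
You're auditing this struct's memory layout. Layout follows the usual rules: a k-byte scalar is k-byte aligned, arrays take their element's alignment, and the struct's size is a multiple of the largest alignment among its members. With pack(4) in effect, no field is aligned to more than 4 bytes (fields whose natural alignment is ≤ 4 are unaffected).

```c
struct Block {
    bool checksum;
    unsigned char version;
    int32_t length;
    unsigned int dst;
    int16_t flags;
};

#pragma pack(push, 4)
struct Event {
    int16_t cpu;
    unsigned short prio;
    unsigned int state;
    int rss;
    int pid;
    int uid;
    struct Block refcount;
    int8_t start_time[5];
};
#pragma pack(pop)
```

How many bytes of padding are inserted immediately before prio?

Block: @0: checksum [1B, align 1] → 1; @1: version [1B, align 1] → 2; +2 pad (align 4); @4: length [4B, align 4] → 8; @8: dst [4B, align 4] → 12; @12: flags [2B, align 2] → 14; +2 tail pad (align 4); size 16, align 4
@0: cpu [2B, align 2] → 2
@2: prio [2B, align 2] → 4

0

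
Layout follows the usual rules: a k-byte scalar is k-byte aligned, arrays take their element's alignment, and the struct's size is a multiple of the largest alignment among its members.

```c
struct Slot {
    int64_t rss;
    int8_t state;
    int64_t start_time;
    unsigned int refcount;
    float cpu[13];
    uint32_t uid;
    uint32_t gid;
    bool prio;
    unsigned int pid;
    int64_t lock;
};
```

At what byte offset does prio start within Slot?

88

0..8  rss  (8B, 8-aligned)
8..9  state  (1B, 1-aligned)
9..16  -- padding (7B)
16..24  start_time  (8B, 8-aligned)
24..28  refcount  (4B, 4-aligned)
28..80  cpu  (52B, 4-aligned)
80..84  uid  (4B, 4-aligned)
84..88  gid  (4B, 4-aligned)
88..89  prio  (1B, 1-aligned)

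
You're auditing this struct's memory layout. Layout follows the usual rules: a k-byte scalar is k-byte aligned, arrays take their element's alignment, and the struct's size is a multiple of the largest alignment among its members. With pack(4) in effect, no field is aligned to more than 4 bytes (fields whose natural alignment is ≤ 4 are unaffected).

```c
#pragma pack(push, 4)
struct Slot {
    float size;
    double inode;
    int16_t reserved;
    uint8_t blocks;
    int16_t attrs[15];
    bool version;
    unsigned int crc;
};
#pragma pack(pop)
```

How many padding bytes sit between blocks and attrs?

1

size at 0 (size 4, align 4) → ends 4
inode at 4 (size 8, align 4) → ends 12
reserved at 12 (size 2, align 2) → ends 14
blocks at 14 (size 1, align 1) → ends 15
pad 1 to align 2 for attrs
attrs at 16 (size 30, align 2) → ends 46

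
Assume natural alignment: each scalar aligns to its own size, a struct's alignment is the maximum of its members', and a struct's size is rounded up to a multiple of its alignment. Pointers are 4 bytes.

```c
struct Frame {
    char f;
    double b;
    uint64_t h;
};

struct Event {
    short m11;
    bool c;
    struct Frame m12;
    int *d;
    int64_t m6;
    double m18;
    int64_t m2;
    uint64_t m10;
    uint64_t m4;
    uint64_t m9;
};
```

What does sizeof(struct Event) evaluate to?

Frame: f at 0 (size 1, align 1) → ends 1; pad 7 to align 8 for b; b at 8 (size 8, align 8) → ends 16; h at 16 (size 8, align 8) → ends 24; total 24 bytes, alignment 8
m11 at 0 (size 2, align 2) → ends 2
c at 2 (size 1, align 1) → ends 3
pad 5 to align 8 for m12
m12 at 8 (size 24, align 8) → ends 32
d at 32 (size 4, align 4) → ends 36
pad 4 to align 8 for m6
m6 at 40 (size 8, align 8) → ends 48
m18 at 48 (size 8, align 8) → ends 56
m2 at 56 (size 8, align 8) → ends 64
m10 at 64 (size 8, align 8) → ends 72
m4 at 72 (size 8, align 8) → ends 80
m9 at 80 (size 8, align 8) → ends 88
total 88 bytes, alignment 8

88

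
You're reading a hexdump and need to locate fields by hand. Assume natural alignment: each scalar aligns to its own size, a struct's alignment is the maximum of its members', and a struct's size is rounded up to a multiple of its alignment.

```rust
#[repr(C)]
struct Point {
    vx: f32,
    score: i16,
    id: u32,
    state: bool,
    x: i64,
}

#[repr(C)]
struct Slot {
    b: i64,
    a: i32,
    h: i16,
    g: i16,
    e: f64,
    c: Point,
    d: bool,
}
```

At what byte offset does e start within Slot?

Point: vx at 0 (size 4, align 4) → ends 4; score at 4 (size 2, align 2) → ends 6; pad 2 to align 4 for id; id at 8 (size 4, align 4) → ends 12; state at 12 (size 1, align 1) → ends 13; pad 3 to align 8 for x; x at 16 (size 8, align 8) → ends 24; total 24 bytes, alignment 8
b at 0 (size 8, align 8) → ends 8
a at 8 (size 4, align 4) → ends 12
h at 12 (size 2, align 2) → ends 14
g at 14 (size 2, align 2) → ends 16
e at 16 (size 8, align 8) → ends 24

16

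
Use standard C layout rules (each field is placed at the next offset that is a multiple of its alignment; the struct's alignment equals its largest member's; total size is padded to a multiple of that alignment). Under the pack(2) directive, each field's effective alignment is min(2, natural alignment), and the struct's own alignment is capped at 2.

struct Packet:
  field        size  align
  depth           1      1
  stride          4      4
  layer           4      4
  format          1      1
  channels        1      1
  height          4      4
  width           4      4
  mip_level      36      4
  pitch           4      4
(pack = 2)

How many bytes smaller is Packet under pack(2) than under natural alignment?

natural layout:
  0..1  depth  (1B, 1-aligned)
  1..4  -- padding (3B)
  4..8  stride  (4B, 4-aligned)
  8..12  layer  (4B, 4-aligned)
  12..13  format  (1B, 1-aligned)
  13..14  channels  (1B, 1-aligned)
  14..16  -- padding (2B)
  16..20  height  (4B, 4-aligned)
  20..24  width  (4B, 4-aligned)
  24..60  mip_level  (36B, 4-aligned)
  60..64  pitch  (4B, 4-aligned)
  sizeof = 64, alignof = 4
packed(2) layout:
  0..1  depth  (1B, 1-aligned)
  1..2  -- padding (1B)
  2..6  stride  (4B, 2-aligned)
  6..10  layer  (4B, 2-aligned)
  10..11  format  (1B, 1-aligned)
  11..12  channels  (1B, 1-aligned)
  12..16  height  (4B, 2-aligned)
  16..20  width  (4B, 2-aligned)
  20..56  mip_level  (36B, 2-aligned)
  56..60  pitch  (4B, 2-aligned)
  sizeof = 60, alignof = 2
64 − 60 = 4

4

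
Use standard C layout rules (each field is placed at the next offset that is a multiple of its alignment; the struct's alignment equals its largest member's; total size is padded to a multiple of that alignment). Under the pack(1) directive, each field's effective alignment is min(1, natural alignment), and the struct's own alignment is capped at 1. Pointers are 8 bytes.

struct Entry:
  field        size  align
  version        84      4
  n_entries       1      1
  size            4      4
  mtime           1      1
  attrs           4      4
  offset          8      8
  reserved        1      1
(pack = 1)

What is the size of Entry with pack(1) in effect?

103

0..84  version  (84B, 1-aligned)
84..85  n_entries  (1B, 1-aligned)
85..89  size  (4B, 1-aligned)
89..90  mtime  (1B, 1-aligned)
90..94  attrs  (4B, 1-aligned)
94..102  offset  (8B, 1-aligned)
102..103  reserved  (1B, 1-aligned)
sizeof = 103, alignof = 1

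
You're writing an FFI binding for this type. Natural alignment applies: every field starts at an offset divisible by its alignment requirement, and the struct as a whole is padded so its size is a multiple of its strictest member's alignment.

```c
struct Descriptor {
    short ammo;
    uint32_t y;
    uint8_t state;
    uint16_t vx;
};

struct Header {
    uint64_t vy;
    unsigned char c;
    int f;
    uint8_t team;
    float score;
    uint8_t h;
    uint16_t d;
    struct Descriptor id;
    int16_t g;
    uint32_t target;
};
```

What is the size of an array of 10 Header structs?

480

Descriptor: 0..2  ammo  (2B, 2-aligned); 2..4  -- padding (2B); 4..8  y  (4B, 4-aligned); 8..9  state  (1B, 1-aligned); 9..10  -- padding (1B); 10..12  vx  (2B, 2-aligned); sizeof = 12, alignof = 4
0..8  vy  (8B, 8-aligned)
8..9  c  (1B, 1-aligned)
9..12  -- padding (3B)
12..16  f  (4B, 4-aligned)
16..17  team  (1B, 1-aligned)
17..20  -- padding (3B)
20..24  score  (4B, 4-aligned)
24..25  h  (1B, 1-aligned)
25..26  -- padding (1B)
26..28  d  (2B, 2-aligned)
28..40  id  (12B, 4-aligned)
40..42  g  (2B, 2-aligned)
42..44  -- padding (2B)
44..48  target  (4B, 4-aligned)
sizeof = 48, alignof = 8
array of 10: 10 × 48 = 480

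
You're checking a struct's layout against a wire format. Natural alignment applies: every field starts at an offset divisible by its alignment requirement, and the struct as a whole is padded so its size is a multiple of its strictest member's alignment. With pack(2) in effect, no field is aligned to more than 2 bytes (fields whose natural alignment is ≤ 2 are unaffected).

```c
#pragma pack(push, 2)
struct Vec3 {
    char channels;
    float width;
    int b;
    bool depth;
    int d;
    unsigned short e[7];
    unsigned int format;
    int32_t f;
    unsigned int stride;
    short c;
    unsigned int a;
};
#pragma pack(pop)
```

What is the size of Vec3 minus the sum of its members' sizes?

channels at 0 (size 1, align 1) → ends 1
pad 1 to align 2 for width
width at 2 (size 4, align 2) → ends 6
b at 6 (size 4, align 2) → ends 10
depth at 10 (size 1, align 1) → ends 11
pad 1 to align 2 for d
d at 12 (size 4, align 2) → ends 16
e at 16 (size 14, align 2) → ends 30
format at 30 (size 4, align 2) → ends 34
f at 34 (size 4, align 2) → ends 38
stride at 38 (size 4, align 2) → ends 42
c at 42 (size 2, align 2) → ends 44
a at 44 (size 4, align 2) → ends 48
total 48 bytes, alignment 2
data bytes 46, size 48 → padding 2

2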